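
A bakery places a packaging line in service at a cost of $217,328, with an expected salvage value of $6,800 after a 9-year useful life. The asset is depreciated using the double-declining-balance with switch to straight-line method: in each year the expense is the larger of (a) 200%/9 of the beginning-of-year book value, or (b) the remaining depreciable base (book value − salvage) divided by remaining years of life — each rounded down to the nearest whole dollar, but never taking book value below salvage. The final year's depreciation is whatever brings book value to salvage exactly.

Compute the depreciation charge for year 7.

$13,765

Depreciable base = $217,328 − $6,800 = $210,528.
Year 1: DB = ⌊$217,328 × 200%/9⌋ = $48,295; SL = ⌊$210,528/9⌋ = $23,392 → take DB $48,295. Book value $169,033.
Year 2: DB = ⌊$169,033 × 200%/9⌋ = $37,562; SL = ⌊$162,233/8⌋ = $20,279 → take DB $37,562. Book value $131,471.
Year 3: DB = ⌊$131,471 × 200%/9⌋ = $29,215; SL = ⌊$124,671/7⌋ = $17,810 → take DB $29,215. Book value $102,256.
Year 4: DB = ⌊$102,256 × 200%/9⌋ = $22,723; SL = ⌊$95,456/6⌋ = $15,909 → take DB $22,723. Book value $79,533.
Year 5: DB = ⌊$79,533 × 200%/9⌋ = $17,674; SL = ⌊$72,733/5⌋ = $14,546 → take DB $17,674. Book value $61,859.
Year 6: DB = ⌊$61,859 × 200%/9⌋ = $13,746; SL = ⌊$55,059/4⌋ = $13,764 → take SL $13,764. Book value $48,095.
Year 7: DB = ⌊$48,095 × 200%/9⌋ = $10,687; SL = ⌊$41,295/3⌋ = $13,765 → take SL $13,765. Book value $34,330.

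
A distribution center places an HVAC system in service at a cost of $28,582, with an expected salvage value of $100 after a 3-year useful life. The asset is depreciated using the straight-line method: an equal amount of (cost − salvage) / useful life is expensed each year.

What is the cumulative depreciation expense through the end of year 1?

Depreciable base = $28,582 − $100 = $28,482.
Annual expense = $28,482 / 3 = $9,494.
End of year 1: book value $19,088.
Accumulated through year 1 = $28,582 − $19,088 = $9,494.

$9,494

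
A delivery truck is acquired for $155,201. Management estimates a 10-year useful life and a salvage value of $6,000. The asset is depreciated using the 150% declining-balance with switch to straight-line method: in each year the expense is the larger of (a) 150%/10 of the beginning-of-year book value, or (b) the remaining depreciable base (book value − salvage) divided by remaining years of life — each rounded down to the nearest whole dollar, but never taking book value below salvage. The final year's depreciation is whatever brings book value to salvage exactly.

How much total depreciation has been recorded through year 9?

$136,698

Depreciable base = $155,201 − $6,000 = $149,201.
Year 1: DB = ⌊$155,201 × 150%/10⌋ = $23,280; SL = ⌊$149,201/10⌋ = $14,920 → take DB $23,280. Book value $131,921.
Year 2: DB = ⌊$131,921 × 150%/10⌋ = $19,788; SL = ⌊$125,921/9⌋ = $13,991 → take DB $19,788. Book value $112,133.
Year 3: DB = ⌊$112,133 × 150%/10⌋ = $16,819; SL = ⌊$106,133/8⌋ = $13,266 → take DB $16,819. Book value $95,314.
Year 4: DB = ⌊$95,314 × 150%/10⌋ = $14,297; SL = ⌊$89,314/7⌋ = $12,759 → take DB $14,297. Book value $81,017.
Year 5: DB = ⌊$81,017 × 150%/10⌋ = $12,152; SL = ⌊$75,017/6⌋ = $12,502 → take SL $12,502. Book value $68,515.
Year 6: DB = ⌊$68,515 × 150%/10⌋ = $10,277; SL = ⌊$62,515/5⌋ = $12,503 → take SL $12,503. Book value $56,012.
Year 7: DB = ⌊$56,012 × 150%/10⌋ = $8,401; SL = ⌊$50,012/4⌋ = $12,503 → take SL $12,503. Book value $43,509.
Year 8: DB = ⌊$43,509 × 150%/10⌋ = $6,526; SL = ⌊$37,509/3⌋ = $12,503 → take SL $12,503. Book value $31,006.
Year 9: DB = ⌊$31,006 × 150%/10⌋ = $4,650; SL = ⌊$25,006/2⌋ = $12,503 → take SL $12,503. Book value $18,503.
Accumulated through year 9 = $155,201 − $18,503 = $136,698.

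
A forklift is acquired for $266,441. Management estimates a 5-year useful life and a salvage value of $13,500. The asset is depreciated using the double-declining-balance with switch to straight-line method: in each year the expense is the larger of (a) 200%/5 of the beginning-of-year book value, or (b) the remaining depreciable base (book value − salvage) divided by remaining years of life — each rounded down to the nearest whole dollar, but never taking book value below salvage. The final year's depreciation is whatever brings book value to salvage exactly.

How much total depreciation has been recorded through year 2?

$170,522

Depreciable base = $266,441 − $13,500 = $252,941.
Year 1: DB = ⌊$266,441 × 200%/5⌋ = $106,576; SL = ⌊$252,941/5⌋ = $50,588 → take DB $106,576. Book value $159,865.
Year 2: DB = ⌊$159,865 × 200%/5⌋ = $63,946; SL = ⌊$146,365/4⌋ = $36,591 → take DB $63,946. Book value $95,919.
Accumulated through year 2 = $266,441 − $95,919 = $170,522.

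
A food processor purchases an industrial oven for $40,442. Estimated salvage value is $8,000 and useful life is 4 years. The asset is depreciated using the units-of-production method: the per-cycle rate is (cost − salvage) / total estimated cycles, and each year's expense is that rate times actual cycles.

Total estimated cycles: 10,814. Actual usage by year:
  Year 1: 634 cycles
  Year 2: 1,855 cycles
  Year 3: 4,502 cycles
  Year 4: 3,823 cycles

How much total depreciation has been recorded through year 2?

$7,467

Depreciable base = $40,442 − $8,000 = $32,442.
Rate = $32,442 / 10,814 cycles = $3 per cycle.
Year 1: 634 × $3 = $1,902. Book value $38,540.
Year 2: 1,855 × $3 = $5,565. Book value $32,975.
Accumulated through year 2 = $40,442 − $32,975 = $7,467.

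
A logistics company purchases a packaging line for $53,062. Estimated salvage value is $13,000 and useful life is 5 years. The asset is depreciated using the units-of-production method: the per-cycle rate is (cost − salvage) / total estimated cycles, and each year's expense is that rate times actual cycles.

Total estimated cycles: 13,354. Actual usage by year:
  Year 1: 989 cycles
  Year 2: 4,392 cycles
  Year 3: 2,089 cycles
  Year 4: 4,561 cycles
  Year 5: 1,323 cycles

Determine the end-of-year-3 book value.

Depreciable base = $53,062 − $13,000 = $40,062.
Rate = $40,062 / 13,354 cycles = $3 per cycle.
Year 1: 989 × $3 = $2,967. Book value $50,095.
Year 2: 4,392 × $3 = $13,176. Book value $36,919.
Year 3: 2,089 × $3 = $6,267. Book value $30,652.

$30,652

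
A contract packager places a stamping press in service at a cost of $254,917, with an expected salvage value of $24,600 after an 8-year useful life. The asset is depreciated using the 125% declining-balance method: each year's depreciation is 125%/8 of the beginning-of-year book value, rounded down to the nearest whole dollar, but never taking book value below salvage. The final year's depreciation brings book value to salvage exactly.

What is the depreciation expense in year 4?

Depreciable base = $254,917 − $24,600 = $230,317.
Year 1: ⌊$254,917 × 125%/8⌋ = $39,830. Book value $215,087.
Year 2: ⌊$215,087 × 125%/8⌋ = $33,607. Book value $181,480.
Year 3: ⌊$181,480 × 125%/8⌋ = $28,356. Book value $153,124.
Year 4: ⌊$153,124 × 125%/8⌋ = $23,925. Book value $129,199.

$23,925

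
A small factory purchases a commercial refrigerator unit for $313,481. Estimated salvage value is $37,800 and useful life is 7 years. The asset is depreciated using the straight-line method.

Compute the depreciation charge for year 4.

Depreciable base = $313,481 − $37,800 = $275,681.
Annual expense = $275,681 / 7 = $39,383.

$39,383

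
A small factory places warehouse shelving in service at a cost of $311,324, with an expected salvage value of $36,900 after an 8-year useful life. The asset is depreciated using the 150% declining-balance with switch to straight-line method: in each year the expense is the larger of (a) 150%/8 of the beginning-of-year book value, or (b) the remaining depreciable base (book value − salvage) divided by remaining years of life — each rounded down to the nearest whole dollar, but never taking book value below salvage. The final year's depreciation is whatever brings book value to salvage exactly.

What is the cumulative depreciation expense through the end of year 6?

Depreciable base = $311,324 − $36,900 = $274,424.
Year 1: DB = ⌊$311,324 × 150%/8⌋ = $58,373; SL = ⌊$274,424/8⌋ = $34,303 → take DB $58,373. Book value $252,951.
Year 2: DB = ⌊$252,951 × 150%/8⌋ = $47,428; SL = ⌊$216,051/7⌋ = $30,864 → take DB $47,428. Book value $205,523.
Year 3: DB = ⌊$205,523 × 150%/8⌋ = $38,535; SL = ⌊$168,623/6⌋ = $28,103 → take DB $38,535. Book value $166,988.
Year 4: DB = ⌊$166,988 × 150%/8⌋ = $31,310; SL = ⌊$130,088/5⌋ = $26,017 → take DB $31,310. Book value $135,678.
Year 5: DB = ⌊$135,678 × 150%/8⌋ = $25,439; SL = ⌊$98,778/4⌋ = $24,694 → take DB $25,439. Book value $110,239.
Year 6: DB = ⌊$110,239 × 150%/8⌋ = $20,669; SL = ⌊$73,339/3⌋ = $24,446 → take SL $24,446. Book value $85,793.
Accumulated through year 6 = $311,324 − $85,793 = $225,531.

$225,531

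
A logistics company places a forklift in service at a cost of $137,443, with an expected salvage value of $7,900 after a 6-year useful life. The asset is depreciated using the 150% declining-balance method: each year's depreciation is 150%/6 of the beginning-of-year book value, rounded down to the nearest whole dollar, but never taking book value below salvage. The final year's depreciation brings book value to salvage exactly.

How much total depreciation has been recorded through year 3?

Depreciable base = $137,443 − $7,900 = $129,543.
Year 1: ⌊$137,443 × 150%/6⌋ = $34,360. Book value $103,083.
Year 2: ⌊$103,083 × 150%/6⌋ = $25,770. Book value $77,313.
Year 3: ⌊$77,313 × 150%/6⌋ = $19,328. Book value $57,985.
Accumulated through year 3 = $137,443 − $57,985 = $79,458.

$79,458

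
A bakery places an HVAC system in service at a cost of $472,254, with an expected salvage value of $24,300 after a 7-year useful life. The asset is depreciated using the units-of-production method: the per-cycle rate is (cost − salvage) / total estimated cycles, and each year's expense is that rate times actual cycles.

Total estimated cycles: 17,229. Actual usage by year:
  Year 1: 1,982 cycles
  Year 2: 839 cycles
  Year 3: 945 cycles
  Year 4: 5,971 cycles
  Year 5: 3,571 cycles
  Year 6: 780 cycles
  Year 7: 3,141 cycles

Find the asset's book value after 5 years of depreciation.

Depreciable base = $472,254 − $24,300 = $447,954.
Rate = $447,954 / 17,229 cycles = $26 per cycle.
Year 1: 1,982 × $26 = $51,532. Book value $420,722.
Year 2: 839 × $26 = $21,814. Book value $398,908.
Year 3: 945 × $26 = $24,570. Book value $374,338.
Year 4: 5,971 × $26 = $155,246. Book value $219,092.
Year 5: 3,571 × $26 = $92,846. Book value $126,246.

$126,246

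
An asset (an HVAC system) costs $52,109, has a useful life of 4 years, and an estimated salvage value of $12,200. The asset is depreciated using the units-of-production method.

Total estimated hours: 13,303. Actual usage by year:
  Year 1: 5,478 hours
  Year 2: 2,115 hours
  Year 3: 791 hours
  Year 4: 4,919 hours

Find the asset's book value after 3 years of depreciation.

$26,957

Depreciable base = $52,109 − $12,200 = $39,909.
Rate = $39,909 / 13,303 hours = $3 per hour.
Year 1: 5,478 × $3 = $16,434. Book value $35,675.
Year 2: 2,115 × $3 = $6,345. Book value $29,330.
Year 3: 791 × $3 = $2,373. Book value $26,957.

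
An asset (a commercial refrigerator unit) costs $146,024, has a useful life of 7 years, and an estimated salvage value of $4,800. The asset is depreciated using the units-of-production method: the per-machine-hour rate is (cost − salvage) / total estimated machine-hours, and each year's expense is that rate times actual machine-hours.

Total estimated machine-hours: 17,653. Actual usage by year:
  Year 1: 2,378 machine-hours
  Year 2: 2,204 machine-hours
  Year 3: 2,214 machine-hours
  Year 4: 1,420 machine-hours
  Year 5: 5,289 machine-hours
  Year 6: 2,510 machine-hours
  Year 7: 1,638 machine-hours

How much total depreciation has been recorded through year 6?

$128,120

Depreciable base = $146,024 − $4,800 = $141,224.
Rate = $141,224 / 17,653 machine-hours = $8 per machine-hour.
Year 1: 2,378 × $8 = $19,024. Book value $127,000.
Year 2: 2,204 × $8 = $17,632. Book value $109,368.
Year 3: 2,214 × $8 = $17,712. Book value $91,656.
Year 4: 1,420 × $8 = $11,360. Book value $80,296.
Year 5: 5,289 × $8 = $42,312. Book value $37,984.
Year 6: 2,510 × $8 = $20,080. Book value $17,904.
Accumulated through year 6 = $146,024 − $17,904 = $128,120.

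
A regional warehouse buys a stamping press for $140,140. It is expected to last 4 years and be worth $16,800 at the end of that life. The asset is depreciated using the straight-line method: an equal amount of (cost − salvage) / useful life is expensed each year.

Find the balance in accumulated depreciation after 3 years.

Depreciable base = $140,140 − $16,800 = $123,340.
Annual expense = $123,340 / 4 = $30,835.
End of year 1: book value $109,305.
End of year 2: book value $78,470.
End of year 3: book value $47,635.
Accumulated through year 3 = $140,140 − $47,635 = $92,505.

$92,505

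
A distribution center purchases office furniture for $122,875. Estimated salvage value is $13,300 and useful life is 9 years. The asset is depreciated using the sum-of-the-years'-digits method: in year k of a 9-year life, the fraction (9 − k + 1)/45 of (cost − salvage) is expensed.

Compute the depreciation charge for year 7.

$7,305

Depreciable base = $122,875 − $13,300 = $109,575.
Sum of the years' digits = 9+8+7+6+5+4+3+2+1 = 45.
Year 1: $109,575 × 9/45 = $21,915. Book value $100,960.
Year 2: $109,575 × 8/45 = $19,480. Book value $81,480.
Year 3: $109,575 × 7/45 = $17,045. Book value $64,435.
Year 4: $109,575 × 6/45 = $14,610. Book value $49,825.
Year 5: $109,575 × 5/45 = $12,175. Book value $37,650.
Year 6: $109,575 × 4/45 = $9,740. Book value $27,910.
Year 7: $109,575 × 3/45 = $7,305. Book value $20,605.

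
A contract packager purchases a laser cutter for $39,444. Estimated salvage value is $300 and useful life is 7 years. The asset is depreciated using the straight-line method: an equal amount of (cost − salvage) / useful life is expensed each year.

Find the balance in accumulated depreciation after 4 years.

$22,368

Depreciable base = $39,444 − $300 = $39,144.
Annual expense = $39,144 / 7 = $5,592.
End of year 1: book value $33,852.
End of year 2: book value $28,260.
End of year 3: book value $22,668.
End of year 4: book value $17,076.
Accumulated through year 4 = $39,444 − $17,076 = $22,368.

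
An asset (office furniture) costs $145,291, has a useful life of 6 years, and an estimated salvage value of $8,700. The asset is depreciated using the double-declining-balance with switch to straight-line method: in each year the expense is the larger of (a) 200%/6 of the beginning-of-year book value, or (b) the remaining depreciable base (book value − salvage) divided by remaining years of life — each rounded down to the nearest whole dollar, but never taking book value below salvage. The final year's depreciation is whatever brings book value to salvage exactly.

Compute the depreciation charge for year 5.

Depreciable base = $145,291 − $8,700 = $136,591.
Year 1: DB = ⌊$145,291 × 200%/6⌋ = $48,430; SL = ⌊$136,591/6⌋ = $22,765 → take DB $48,430. Book value $96,861.
Year 2: DB = ⌊$96,861 × 200%/6⌋ = $32,287; SL = ⌊$88,161/5⌋ = $17,632 → take DB $32,287. Book value $64,574.
Year 3: DB = ⌊$64,574 × 200%/6⌋ = $21,524; SL = ⌊$55,874/4⌋ = $13,968 → take DB $21,524. Book value $43,050.
Year 4: DB = ⌊$43,050 × 200%/6⌋ = $14,350; SL = ⌊$34,350/3⌋ = $11,450 → take DB $14,350. Book value $28,700.
Year 5: DB = ⌊$28,700 × 200%/6⌋ = $9,566; SL = ⌊$20,000/2⌋ = $10,000 → take SL $10,000. Book value $18,700.

$10,000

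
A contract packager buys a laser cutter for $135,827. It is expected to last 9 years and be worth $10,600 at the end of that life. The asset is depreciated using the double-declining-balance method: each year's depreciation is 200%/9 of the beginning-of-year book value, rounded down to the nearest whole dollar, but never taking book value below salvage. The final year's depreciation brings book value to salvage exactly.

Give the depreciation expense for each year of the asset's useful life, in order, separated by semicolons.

Depreciable base = $135,827 − $10,600 = $125,227.
Year 1: ⌊$135,827 × 200%/9⌋ = $30,183. Book value $105,644.
Year 2: ⌊$105,644 × 200%/9⌋ = $23,476. Book value $82,168.
Year 3: ⌊$82,168 × 200%/9⌋ = $18,259. Book value $63,909.
Year 4: ⌊$63,909 × 200%/9⌋ = $14,202. Book value $49,707.
Year 5: ⌊$49,707 × 200%/9⌋ = $11,046. Book value $38,661.
Year 6: ⌊$38,661 × 200%/9⌋ = $8,591. Book value $30,070.
Year 7: ⌊$30,070 × 200%/9⌋ = $6,682. Book value $23,388.
Year 8: ⌊$23,388 × 200%/9⌋ = $5,197. Book value $18,191.
Year 9 (final): $18,191 − $10,600 = $7,591. Book value $10,600.

$30,183; $23,476; $18,259; $14,202; $11,046; $8,591; $6,682; $5,197; $7,591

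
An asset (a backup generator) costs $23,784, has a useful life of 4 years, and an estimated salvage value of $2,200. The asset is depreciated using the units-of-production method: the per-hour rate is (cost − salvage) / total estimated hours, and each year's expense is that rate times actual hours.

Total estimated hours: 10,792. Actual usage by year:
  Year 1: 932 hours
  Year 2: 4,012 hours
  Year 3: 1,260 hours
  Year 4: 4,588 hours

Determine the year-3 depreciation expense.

Depreciable base = $23,784 − $2,200 = $21,584.
Rate = $21,584 / 10,792 hours = $2 per hour.
Year 1: 932 × $2 = $1,864. Book value $21,920.
Year 2: 4,012 × $2 = $8,024. Book value $13,896.
Year 3: 1,260 × $2 = $2,520. Book value $11,376.

$2,520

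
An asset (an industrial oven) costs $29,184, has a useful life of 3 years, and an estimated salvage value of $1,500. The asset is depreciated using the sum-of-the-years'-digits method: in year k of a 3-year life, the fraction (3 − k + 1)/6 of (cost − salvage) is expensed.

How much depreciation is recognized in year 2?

$9,228

Depreciable base = $29,184 − $1,500 = $27,684.
Sum of the years' digits = 3+2+1 = 6.
Year 1: $27,684 × 3/6 = $13,842. Book value $15,342.
Year 2: $27,684 × 2/6 = $9,228. Book value $6,114.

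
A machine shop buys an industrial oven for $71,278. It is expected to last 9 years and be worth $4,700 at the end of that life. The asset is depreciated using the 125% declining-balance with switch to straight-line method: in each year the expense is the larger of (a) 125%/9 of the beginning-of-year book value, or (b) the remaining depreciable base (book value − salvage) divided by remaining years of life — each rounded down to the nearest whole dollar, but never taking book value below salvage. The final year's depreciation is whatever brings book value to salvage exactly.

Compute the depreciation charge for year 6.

Depreciable base = $71,278 − $4,700 = $66,578.
Year 1: DB = ⌊$71,278 × 125%/9⌋ = $9,899; SL = ⌊$66,578/9⌋ = $7,397 → take DB $9,899. Book value $61,379.
Year 2: DB = ⌊$61,379 × 125%/9⌋ = $8,524; SL = ⌊$56,679/8⌋ = $7,084 → take DB $8,524. Book value $52,855.
Year 3: DB = ⌊$52,855 × 125%/9⌋ = $7,340; SL = ⌊$48,155/7⌋ = $6,879 → take DB $7,340. Book value $45,515.
Year 4: DB = ⌊$45,515 × 125%/9⌋ = $6,321; SL = ⌊$40,815/6⌋ = $6,802 → take SL $6,802. Book value $38,713.
Year 5: DB = ⌊$38,713 × 125%/9⌋ = $5,376; SL = ⌊$34,013/5⌋ = $6,802 → take SL $6,802. Book value $31,911.
Year 6: DB = ⌊$31,911 × 125%/9⌋ = $4,432; SL = ⌊$27,211/4⌋ = $6,802 → take SL $6,802. Book value $25,109.

$6,802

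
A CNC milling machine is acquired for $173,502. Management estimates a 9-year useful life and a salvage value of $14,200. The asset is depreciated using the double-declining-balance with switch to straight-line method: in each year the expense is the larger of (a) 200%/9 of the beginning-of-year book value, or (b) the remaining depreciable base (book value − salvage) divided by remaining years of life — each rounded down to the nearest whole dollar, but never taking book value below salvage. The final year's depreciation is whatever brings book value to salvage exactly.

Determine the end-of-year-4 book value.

Depreciable base = $173,502 − $14,200 = $159,302.
Year 1: DB = ⌊$173,502 × 200%/9⌋ = $38,556; SL = ⌊$159,302/9⌋ = $17,700 → take DB $38,556. Book value $134,946.
Year 2: DB = ⌊$134,946 × 200%/9⌋ = $29,988; SL = ⌊$120,746/8⌋ = $15,093 → take DB $29,988. Book value $104,958.
Year 3: DB = ⌊$104,958 × 200%/9⌋ = $23,324; SL = ⌊$90,758/7⌋ = $12,965 → take DB $23,324. Book value $81,634.
Year 4: DB = ⌊$81,634 × 200%/9⌋ = $18,140; SL = ⌊$67,434/6⌋ = $11,239 → take DB $18,140. Book value $63,494.

$63,494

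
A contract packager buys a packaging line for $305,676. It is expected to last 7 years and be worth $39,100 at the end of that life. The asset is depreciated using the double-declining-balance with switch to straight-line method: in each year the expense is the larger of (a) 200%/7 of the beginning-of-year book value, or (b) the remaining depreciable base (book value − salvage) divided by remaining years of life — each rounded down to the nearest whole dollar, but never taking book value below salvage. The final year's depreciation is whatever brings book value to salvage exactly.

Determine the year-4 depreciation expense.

$31,828

Depreciable base = $305,676 − $39,100 = $266,576.
Year 1: DB = ⌊$305,676 × 200%/7⌋ = $87,336; SL = ⌊$266,576/7⌋ = $38,082 → take DB $87,336. Book value $218,340.
Year 2: DB = ⌊$218,340 × 200%/7⌋ = $62,382; SL = ⌊$179,240/6⌋ = $29,873 → take DB $62,382. Book value $155,958.
Year 3: DB = ⌊$155,958 × 200%/7⌋ = $44,559; SL = ⌊$116,858/5⌋ = $23,371 → take DB $44,559. Book value $111,399.
Year 4: DB = ⌊$111,399 × 200%/7⌋ = $31,828; SL = ⌊$72,299/4⌋ = $18,074 → take DB $31,828. Book value $79,571.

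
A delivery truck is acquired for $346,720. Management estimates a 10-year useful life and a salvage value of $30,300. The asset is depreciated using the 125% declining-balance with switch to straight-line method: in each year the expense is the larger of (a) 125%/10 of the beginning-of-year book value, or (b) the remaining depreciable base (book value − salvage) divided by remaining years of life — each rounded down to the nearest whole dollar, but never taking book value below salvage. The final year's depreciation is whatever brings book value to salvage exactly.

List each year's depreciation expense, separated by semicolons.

$43,340; $37,922; $33,182; $29,034; $28,823; $28,823; $28,824; $28,824; $28,824; $28,824

Depreciable base = $346,720 − $30,300 = $316,420.
Year 1: DB = ⌊$346,720 × 125%/10⌋ = $43,340; SL = ⌊$316,420/10⌋ = $31,642 → take DB $43,340. Book value $303,380.
Year 2: DB = ⌊$303,380 × 125%/10⌋ = $37,922; SL = ⌊$273,080/9⌋ = $30,342 → take DB $37,922. Book value $265,458.
Year 3: DB = ⌊$265,458 × 125%/10⌋ = $33,182; SL = ⌊$235,158/8⌋ = $29,394 → take DB $33,182. Book value $232,276.
Year 4: DB = ⌊$232,276 × 125%/10⌋ = $29,034; SL = ⌊$201,976/7⌋ = $28,853 → take DB $29,034. Book value $203,242.
Year 5: DB = ⌊$203,242 × 125%/10⌋ = $25,405; SL = ⌊$172,942/6⌋ = $28,823 → take SL $28,823. Book value $174,419.
Year 6: DB = ⌊$174,419 × 125%/10⌋ = $21,802; SL = ⌊$144,119/5⌋ = $28,823 → take SL $28,823. Book value $145,596.
Year 7: DB = ⌊$145,596 × 125%/10⌋ = $18,199; SL = ⌊$115,296/4⌋ = $28,824 → take SL $28,824. Book value $116,772.
Year 8: DB = ⌊$116,772 × 125%/10⌋ = $14,596; SL = ⌊$86,472/3⌋ = $28,824 → take SL $28,824. Book value $87,948.
Year 9: DB = ⌊$87,948 × 125%/10⌋ = $10,993; SL = ⌊$57,648/2⌋ = $28,824 → take SL $28,824. Book value $59,124.
Year 10 (final): $59,124 − $30,300 = $28,824. Book value $30,300.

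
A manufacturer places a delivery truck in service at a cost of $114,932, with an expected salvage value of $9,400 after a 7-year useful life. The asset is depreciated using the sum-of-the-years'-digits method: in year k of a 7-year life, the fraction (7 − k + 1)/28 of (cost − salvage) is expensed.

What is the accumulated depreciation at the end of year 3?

$67,842

Depreciable base = $114,932 − $9,400 = $105,532.
Sum of the years' digits = 7+6+5+4+3+2+1 = 28.
Year 1: $105,532 × 7/28 = $26,383. Book value $88,549.
Year 2: $105,532 × 6/28 = $22,614. Book value $65,935.
Year 3: $105,532 × 5/28 = $18,845. Book value $47,090.
Accumulated through year 3 = $114,932 − $47,090 = $67,842.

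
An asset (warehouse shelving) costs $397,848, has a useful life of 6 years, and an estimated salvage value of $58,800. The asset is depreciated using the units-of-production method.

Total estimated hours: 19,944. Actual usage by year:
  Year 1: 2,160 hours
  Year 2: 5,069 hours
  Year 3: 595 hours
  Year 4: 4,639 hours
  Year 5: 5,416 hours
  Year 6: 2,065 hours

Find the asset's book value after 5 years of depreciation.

$93,905

Depreciable base = $397,848 − $58,800 = $339,048.
Rate = $339,048 / 19,944 hours = $17 per hour.
Year 1: 2,160 × $17 = $36,720. Book value $361,128.
Year 2: 5,069 × $17 = $86,173. Book value $274,955.
Year 3: 595 × $17 = $10,115. Book value $264,840.
Year 4: 4,639 × $17 = $78,863. Book value $185,977.
Year 5: 5,416 × $17 = $92,072. Book value $93,905.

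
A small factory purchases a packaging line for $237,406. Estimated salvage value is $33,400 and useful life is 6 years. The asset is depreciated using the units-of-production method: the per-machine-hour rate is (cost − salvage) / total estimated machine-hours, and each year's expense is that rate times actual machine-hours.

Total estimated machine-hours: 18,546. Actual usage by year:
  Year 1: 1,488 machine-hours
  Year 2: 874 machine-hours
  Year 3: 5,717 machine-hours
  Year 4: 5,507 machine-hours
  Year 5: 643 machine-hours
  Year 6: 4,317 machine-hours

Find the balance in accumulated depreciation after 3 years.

Depreciable base = $237,406 − $33,400 = $204,006.
Rate = $204,006 / 18,546 machine-hours = $11 per machine-hour.
Year 1: 1,488 × $11 = $16,368. Book value $221,038.
Year 2: 874 × $11 = $9,614. Book value $211,424.
Year 3: 5,717 × $11 = $62,887. Book value $148,537.
Accumulated through year 3 = $237,406 − $148,537 = $88,869.

$88,869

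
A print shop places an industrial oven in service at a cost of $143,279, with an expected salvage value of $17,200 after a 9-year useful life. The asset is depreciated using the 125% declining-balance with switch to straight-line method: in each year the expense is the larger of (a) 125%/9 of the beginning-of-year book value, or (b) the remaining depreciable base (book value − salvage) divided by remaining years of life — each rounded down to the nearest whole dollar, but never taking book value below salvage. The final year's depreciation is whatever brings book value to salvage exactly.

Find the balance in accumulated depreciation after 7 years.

$101,445

Depreciable base = $143,279 − $17,200 = $126,079.
Year 1: DB = ⌊$143,279 × 125%/9⌋ = $19,899; SL = ⌊$126,079/9⌋ = $14,008 → take DB $19,899. Book value $123,380.
Year 2: DB = ⌊$123,380 × 125%/9⌋ = $17,136; SL = ⌊$106,180/8⌋ = $13,272 → take DB $17,136. Book value $106,244.
Year 3: DB = ⌊$106,244 × 125%/9⌋ = $14,756; SL = ⌊$89,044/7⌋ = $12,720 → take DB $14,756. Book value $91,488.
Year 4: DB = ⌊$91,488 × 125%/9⌋ = $12,706; SL = ⌊$74,288/6⌋ = $12,381 → take DB $12,706. Book value $78,782.
Year 5: DB = ⌊$78,782 × 125%/9⌋ = $10,941; SL = ⌊$61,582/5⌋ = $12,316 → take SL $12,316. Book value $66,466.
Year 6: DB = ⌊$66,466 × 125%/9⌋ = $9,231; SL = ⌊$49,266/4⌋ = $12,316 → take SL $12,316. Book value $54,150.
Year 7: DB = ⌊$54,150 × 125%/9⌋ = $7,520; SL = ⌊$36,950/3⌋ = $12,316 → take SL $12,316. Book value $41,834.
Accumulated through year 7 = $143,279 − $41,834 = $101,445.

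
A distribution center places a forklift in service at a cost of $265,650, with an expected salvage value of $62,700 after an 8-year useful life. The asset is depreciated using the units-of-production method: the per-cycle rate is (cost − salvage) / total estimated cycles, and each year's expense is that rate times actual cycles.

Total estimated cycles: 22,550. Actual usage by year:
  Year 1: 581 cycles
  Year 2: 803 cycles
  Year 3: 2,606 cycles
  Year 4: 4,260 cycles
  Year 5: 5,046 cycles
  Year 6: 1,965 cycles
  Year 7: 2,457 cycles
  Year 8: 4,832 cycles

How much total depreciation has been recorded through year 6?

Depreciable base = $265,650 − $62,700 = $202,950.
Rate = $202,950 / 22,550 cycles = $9 per cycle.
Year 1: 581 × $9 = $5,229. Book value $260,421.
Year 2: 803 × $9 = $7,227. Book value $253,194.
Year 3: 2,606 × $9 = $23,454. Book value $229,740.
Year 4: 4,260 × $9 = $38,340. Book value $191,400.
Year 5: 5,046 × $9 = $45,414. Book value $145,986.
Year 6: 1,965 × $9 = $17,685. Book value $128,301.
Accumulated through year 6 = $265,650 − $128,301 = $137,349.

$137,349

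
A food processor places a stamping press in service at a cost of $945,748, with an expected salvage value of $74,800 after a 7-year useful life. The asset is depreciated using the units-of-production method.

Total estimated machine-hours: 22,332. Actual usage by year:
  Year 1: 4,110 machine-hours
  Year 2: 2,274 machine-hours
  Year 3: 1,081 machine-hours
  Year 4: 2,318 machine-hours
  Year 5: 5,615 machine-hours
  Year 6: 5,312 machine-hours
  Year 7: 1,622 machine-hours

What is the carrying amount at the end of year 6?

Depreciable base = $945,748 − $74,800 = $870,948.
Rate = $870,948 / 22,332 machine-hours = $39 per machine-hour.
Year 1: 4,110 × $39 = $160,290. Book value $785,458.
Year 2: 2,274 × $39 = $88,686. Book value $696,772.
Year 3: 1,081 × $39 = $42,159. Book value $654,613.
Year 4: 2,318 × $39 = $90,402. Book value $564,211.
Year 5: 5,615 × $39 = $218,985. Book value $345,226.
Year 6: 5,312 × $39 = $207,168. Book value $138,058.

$138,058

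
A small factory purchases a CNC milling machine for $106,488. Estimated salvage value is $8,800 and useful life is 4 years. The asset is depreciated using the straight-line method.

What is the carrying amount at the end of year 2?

Depreciable base = $106,488 − $8,800 = $97,688.
Annual expense = $97,688 / 4 = $24,422.
End of year 1: book value $82,066.
End of year 2: book value $57,644.

$57,644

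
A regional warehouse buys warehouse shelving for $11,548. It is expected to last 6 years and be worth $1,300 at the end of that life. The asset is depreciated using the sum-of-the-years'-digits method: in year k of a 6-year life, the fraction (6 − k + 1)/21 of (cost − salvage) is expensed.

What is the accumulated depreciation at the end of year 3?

Depreciable base = $11,548 − $1,300 = $10,248.
Sum of the years' digits = 6+5+4+3+2+1 = 21.
Year 1: $10,248 × 6/21 = $2,928. Book value $8,620.
Year 2: $10,248 × 5/21 = $2,440. Book value $6,180.
Year 3: $10,248 × 4/21 = $1,952. Book value $4,228.
Accumulated through year 3 = $11,548 − $4,228 = $7,320.

$7,320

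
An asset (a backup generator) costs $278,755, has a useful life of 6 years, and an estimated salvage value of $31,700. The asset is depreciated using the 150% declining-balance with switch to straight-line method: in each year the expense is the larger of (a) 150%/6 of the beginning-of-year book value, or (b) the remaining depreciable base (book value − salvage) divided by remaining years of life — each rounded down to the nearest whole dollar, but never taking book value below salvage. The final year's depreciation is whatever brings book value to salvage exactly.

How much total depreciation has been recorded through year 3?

$161,154

Depreciable base = $278,755 − $31,700 = $247,055.
Year 1: DB = ⌊$278,755 × 150%/6⌋ = $69,688; SL = ⌊$247,055/6⌋ = $41,175 → take DB $69,688. Book value $209,067.
Year 2: DB = ⌊$209,067 × 150%/6⌋ = $52,266; SL = ⌊$177,367/5⌋ = $35,473 → take DB $52,266. Book value $156,801.
Year 3: DB = ⌊$156,801 × 150%/6⌋ = $39,200; SL = ⌊$125,101/4⌋ = $31,275 → take DB $39,200. Book value $117,601.
Accumulated through year 3 = $278,755 − $117,601 = $161,154.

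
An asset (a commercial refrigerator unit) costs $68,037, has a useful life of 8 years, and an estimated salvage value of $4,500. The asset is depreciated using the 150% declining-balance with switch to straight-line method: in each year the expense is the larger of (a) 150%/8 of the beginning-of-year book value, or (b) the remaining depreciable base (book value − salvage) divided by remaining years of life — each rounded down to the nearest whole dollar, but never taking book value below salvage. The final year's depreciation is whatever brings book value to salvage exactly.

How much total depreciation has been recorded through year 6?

$50,960

Depreciable base = $68,037 − $4,500 = $63,537.
Year 1: DB = ⌊$68,037 × 150%/8⌋ = $12,756; SL = ⌊$63,537/8⌋ = $7,942 → take DB $12,756. Book value $55,281.
Year 2: DB = ⌊$55,281 × 150%/8⌋ = $10,365; SL = ⌊$50,781/7⌋ = $7,254 → take DB $10,365. Book value $44,916.
Year 3: DB = ⌊$44,916 × 150%/8⌋ = $8,421; SL = ⌊$40,416/6⌋ = $6,736 → take DB $8,421. Book value $36,495.
Year 4: DB = ⌊$36,495 × 150%/8⌋ = $6,842; SL = ⌊$31,995/5⌋ = $6,399 → take DB $6,842. Book value $29,653.
Year 5: DB = ⌊$29,653 × 150%/8⌋ = $5,559; SL = ⌊$25,153/4⌋ = $6,288 → take SL $6,288. Book value $23,365.
Year 6: DB = ⌊$23,365 × 150%/8⌋ = $4,380; SL = ⌊$18,865/3⌋ = $6,288 → take SL $6,288. Book value $17,077.
Accumulated through year 6 = $68,037 − $17,077 = $50,960.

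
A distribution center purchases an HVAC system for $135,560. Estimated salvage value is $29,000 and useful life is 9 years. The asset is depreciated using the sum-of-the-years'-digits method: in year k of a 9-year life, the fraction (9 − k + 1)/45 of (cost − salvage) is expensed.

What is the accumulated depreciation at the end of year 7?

Depreciable base = $135,560 − $29,000 = $106,560.
Sum of the years' digits = 9+8+7+6+5+4+3+2+1 = 45.
Year 1: $106,560 × 9/45 = $21,312. Book value $114,248.
Year 2: $106,560 × 8/45 = $18,944. Book value $95,304.
Year 3: $106,560 × 7/45 = $16,576. Book value $78,728.
Year 4: $106,560 × 6/45 = $14,208. Book value $64,520.
Year 5: $106,560 × 5/45 = $11,840. Book value $52,680.
Year 6: $106,560 × 4/45 = $9,472. Book value $43,208.
Year 7: $106,560 × 3/45 = $7,104. Book value $36,104.
Accumulated through year 7 = $135,560 − $36,104 = $99,456.

$99,456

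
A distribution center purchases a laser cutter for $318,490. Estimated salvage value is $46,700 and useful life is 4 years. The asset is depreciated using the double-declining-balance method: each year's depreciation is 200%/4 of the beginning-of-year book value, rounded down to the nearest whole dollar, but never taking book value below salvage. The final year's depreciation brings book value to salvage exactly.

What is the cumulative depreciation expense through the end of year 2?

Depreciable base = $318,490 − $46,700 = $271,790.
Year 1: ⌊$318,490 × 200%/4⌋ = $159,245. Book value $159,245.
Year 2: ⌊$159,245 × 200%/4⌋ = $79,622. Book value $79,623.
Accumulated through year 2 = $318,490 − $79,623 = $238,867.

$238,867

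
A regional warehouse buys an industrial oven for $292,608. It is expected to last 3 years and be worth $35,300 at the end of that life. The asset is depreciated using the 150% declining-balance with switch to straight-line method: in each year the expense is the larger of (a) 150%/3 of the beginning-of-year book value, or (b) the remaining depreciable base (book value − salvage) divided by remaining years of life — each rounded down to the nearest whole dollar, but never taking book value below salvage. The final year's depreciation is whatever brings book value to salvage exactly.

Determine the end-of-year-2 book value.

Depreciable base = $292,608 − $35,300 = $257,308.
Year 1: DB = ⌊$292,608 × 150%/3⌋ = $146,304; SL = ⌊$257,308/3⌋ = $85,769 → take DB $146,304. Book value $146,304.
Year 2: DB = ⌊$146,304 × 150%/3⌋ = $73,152; SL = ⌊$111,004/2⌋ = $55,502 → take DB $73,152. Book value $73,152.

$73,152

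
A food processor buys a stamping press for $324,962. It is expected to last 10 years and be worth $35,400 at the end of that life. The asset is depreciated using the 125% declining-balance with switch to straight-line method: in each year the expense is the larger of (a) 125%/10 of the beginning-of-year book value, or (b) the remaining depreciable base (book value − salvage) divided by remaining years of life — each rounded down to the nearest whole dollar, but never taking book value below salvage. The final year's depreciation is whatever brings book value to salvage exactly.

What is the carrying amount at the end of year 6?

Depreciable base = $324,962 − $35,400 = $289,562.
Year 1: DB = ⌊$324,962 × 125%/10⌋ = $40,620; SL = ⌊$289,562/10⌋ = $28,956 → take DB $40,620. Book value $284,342.
Year 2: DB = ⌊$284,342 × 125%/10⌋ = $35,542; SL = ⌊$248,942/9⌋ = $27,660 → take DB $35,542. Book value $248,800.
Year 3: DB = ⌊$248,800 × 125%/10⌋ = $31,100; SL = ⌊$213,400/8⌋ = $26,675 → take DB $31,100. Book value $217,700.
Year 4: DB = ⌊$217,700 × 125%/10⌋ = $27,212; SL = ⌊$182,300/7⌋ = $26,042 → take DB $27,212. Book value $190,488.
Year 5: DB = ⌊$190,488 × 125%/10⌋ = $23,811; SL = ⌊$155,088/6⌋ = $25,848 → take SL $25,848. Book value $164,640.
Year 6: DB = ⌊$164,640 × 125%/10⌋ = $20,580; SL = ⌊$129,240/5⌋ = $25,848 → take SL $25,848. Book value $138,792.

$138,792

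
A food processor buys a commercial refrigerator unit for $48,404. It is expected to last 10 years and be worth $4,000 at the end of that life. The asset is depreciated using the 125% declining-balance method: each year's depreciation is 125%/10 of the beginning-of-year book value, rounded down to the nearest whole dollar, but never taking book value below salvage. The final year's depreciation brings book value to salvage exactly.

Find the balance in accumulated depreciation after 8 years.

Depreciable base = $48,404 − $4,000 = $44,404.
Year 1: ⌊$48,404 × 125%/10⌋ = $6,050. Book value $42,354.
Year 2: ⌊$42,354 × 125%/10⌋ = $5,294. Book value $37,060.
Year 3: ⌊$37,060 × 125%/10⌋ = $4,632. Book value $32,428.
Year 4: ⌊$32,428 × 125%/10⌋ = $4,053. Book value $28,375.
Year 5: ⌊$28,375 × 125%/10⌋ = $3,546. Book value $24,829.
Year 6: ⌊$24,829 × 125%/10⌋ = $3,103. Book value $21,726.
Year 7: ⌊$21,726 × 125%/10⌋ = $2,715. Book value $19,011.
Year 8: ⌊$19,011 × 125%/10⌋ = $2,376. Book value $16,635.
Accumulated through year 8 = $48,404 − $16,635 = $31,769.

$31,769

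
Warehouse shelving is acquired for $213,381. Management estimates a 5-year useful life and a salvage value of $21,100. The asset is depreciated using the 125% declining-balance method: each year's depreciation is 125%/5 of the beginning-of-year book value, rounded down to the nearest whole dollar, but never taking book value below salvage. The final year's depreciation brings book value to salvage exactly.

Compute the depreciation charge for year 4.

Depreciable base = $213,381 − $21,100 = $192,281.
Year 1: ⌊$213,381 × 125%/5⌋ = $53,345. Book value $160,036.
Year 2: ⌊$160,036 × 125%/5⌋ = $40,009. Book value $120,027.
Year 3: ⌊$120,027 × 125%/5⌋ = $30,006. Book value $90,021.
Year 4: ⌊$90,021 × 125%/5⌋ = $22,505. Book value $67,516.

$22,505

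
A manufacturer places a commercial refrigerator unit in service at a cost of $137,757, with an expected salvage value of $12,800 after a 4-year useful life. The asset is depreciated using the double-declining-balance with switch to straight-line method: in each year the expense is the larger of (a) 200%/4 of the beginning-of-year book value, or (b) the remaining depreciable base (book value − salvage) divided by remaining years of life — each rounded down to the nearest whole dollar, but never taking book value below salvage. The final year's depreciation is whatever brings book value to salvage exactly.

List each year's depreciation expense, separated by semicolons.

$68,878; $34,439; $17,220; $4,420

Depreciable base = $137,757 − $12,800 = $124,957.
Year 1: DB = ⌊$137,757 × 200%/4⌋ = $68,878; SL = ⌊$124,957/4⌋ = $31,239 → take DB $68,878. Book value $68,879.
Year 2: DB = ⌊$68,879 × 200%/4⌋ = $34,439; SL = ⌊$56,079/3⌋ = $18,693 → take DB $34,439. Book value $34,440.
Year 3: DB = ⌊$34,440 × 200%/4⌋ = $17,220; SL = ⌊$21,640/2⌋ = $10,820 → take DB $17,220. Book value $17,220.
Year 4 (final): $17,220 − $12,800 = $4,420. Book value $12,800.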